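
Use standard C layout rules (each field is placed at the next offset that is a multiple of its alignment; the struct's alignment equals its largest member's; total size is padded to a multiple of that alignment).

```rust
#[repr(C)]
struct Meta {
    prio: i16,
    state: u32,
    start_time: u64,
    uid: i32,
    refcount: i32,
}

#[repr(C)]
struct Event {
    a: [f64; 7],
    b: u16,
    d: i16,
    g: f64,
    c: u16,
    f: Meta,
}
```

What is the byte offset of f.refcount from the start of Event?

100

Meta: prio at 0 (size 2, align 2) → ends 2; pad 2 to align 4 for state; state at 4 (size 4, align 4) → ends 8; start_time at 8 (size 8, align 8) → ends 16; uid at 16 (size 4, align 4) → ends 20; refcount at 20 (size 4, align 4) → ends 24; total 24 bytes, alignment 8
a at 0 (size 56, align 8) → ends 56
b at 56 (size 2, align 2) → ends 58
d at 58 (size 2, align 2) → ends 60
pad 4 to align 8 for g
g at 64 (size 8, align 8) → ends 72
c at 72 (size 2, align 2) → ends 74
pad 6 to align 8 for f
f at 80 (size 24, align 8) → ends 104
within Meta: refcount at 20
80 + 20 = 100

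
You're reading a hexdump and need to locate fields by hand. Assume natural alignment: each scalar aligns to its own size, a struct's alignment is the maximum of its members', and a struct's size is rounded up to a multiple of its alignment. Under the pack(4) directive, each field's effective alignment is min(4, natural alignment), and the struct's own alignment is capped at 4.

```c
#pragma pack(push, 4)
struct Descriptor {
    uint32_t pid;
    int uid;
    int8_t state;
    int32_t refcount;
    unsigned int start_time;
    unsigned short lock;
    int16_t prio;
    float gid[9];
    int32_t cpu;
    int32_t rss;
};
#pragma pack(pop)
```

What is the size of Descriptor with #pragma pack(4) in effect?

@0: pid [4B, align 4] → 4
@4: uid [4B, align 4] → 8
@8: state [1B, align 1] → 9
+3 pad (align 4)
@12: refcount [4B, align 4] → 16
@16: start_time [4B, align 4] → 20
@20: lock [2B, align 2] → 22
@22: prio [2B, align 2] → 24
@24: gid [36B, align 4] → 60
@60: cpu [4B, align 4] → 64
@64: rss [4B, align 4] → 68
size 68, align 4

68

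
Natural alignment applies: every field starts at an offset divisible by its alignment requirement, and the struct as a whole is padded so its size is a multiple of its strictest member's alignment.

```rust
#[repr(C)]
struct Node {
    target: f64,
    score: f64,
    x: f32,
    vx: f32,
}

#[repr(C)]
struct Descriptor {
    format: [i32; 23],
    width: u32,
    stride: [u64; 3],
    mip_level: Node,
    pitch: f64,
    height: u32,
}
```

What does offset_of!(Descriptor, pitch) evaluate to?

Node: 0..8  target  (8B, 8-aligned); 8..16  score  (8B, 8-aligned); 16..20  x  (4B, 4-aligned); 20..24  vx  (4B, 4-aligned); sizeof = 24, alignof = 8
0..92  format  (92B, 4-aligned)
92..96  width  (4B, 4-aligned)
96..120  stride  (24B, 8-aligned)
120..144  mip_level  (24B, 8-aligned)
144..152  pitch  (8B, 8-aligned)

144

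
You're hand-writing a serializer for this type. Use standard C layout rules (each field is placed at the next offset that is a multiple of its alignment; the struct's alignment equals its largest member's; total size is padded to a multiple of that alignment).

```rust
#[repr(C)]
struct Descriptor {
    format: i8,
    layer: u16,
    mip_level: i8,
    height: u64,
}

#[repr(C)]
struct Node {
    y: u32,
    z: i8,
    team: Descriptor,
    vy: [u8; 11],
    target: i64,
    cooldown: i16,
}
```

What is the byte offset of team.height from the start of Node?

Descriptor: 0..1  format  (1B, 1-aligned); 1..2  -- padding (1B); 2..4  layer  (2B, 2-aligned); 4..5  mip_level  (1B, 1-aligned); 5..8  -- padding (3B); 8..16  height  (8B, 8-aligned); sizeof = 16, alignof = 8
0..4  y  (4B, 4-aligned)
4..5  z  (1B, 1-aligned)
5..8  -- padding (3B)
8..24  team  (16B, 8-aligned)
within Descriptor: height at 8
8 + 8 = 16

16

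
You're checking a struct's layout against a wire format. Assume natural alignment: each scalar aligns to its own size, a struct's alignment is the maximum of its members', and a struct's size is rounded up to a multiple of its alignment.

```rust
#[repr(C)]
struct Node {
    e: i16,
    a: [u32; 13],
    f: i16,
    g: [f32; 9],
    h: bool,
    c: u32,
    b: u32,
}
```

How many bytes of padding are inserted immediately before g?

@0: e [2B, align 2] → 2
+2 pad (align 4)
@4: a [52B, align 4] → 56
@56: f [2B, align 2] → 58
+2 pad (align 4)
@60: g [36B, align 4] → 96

2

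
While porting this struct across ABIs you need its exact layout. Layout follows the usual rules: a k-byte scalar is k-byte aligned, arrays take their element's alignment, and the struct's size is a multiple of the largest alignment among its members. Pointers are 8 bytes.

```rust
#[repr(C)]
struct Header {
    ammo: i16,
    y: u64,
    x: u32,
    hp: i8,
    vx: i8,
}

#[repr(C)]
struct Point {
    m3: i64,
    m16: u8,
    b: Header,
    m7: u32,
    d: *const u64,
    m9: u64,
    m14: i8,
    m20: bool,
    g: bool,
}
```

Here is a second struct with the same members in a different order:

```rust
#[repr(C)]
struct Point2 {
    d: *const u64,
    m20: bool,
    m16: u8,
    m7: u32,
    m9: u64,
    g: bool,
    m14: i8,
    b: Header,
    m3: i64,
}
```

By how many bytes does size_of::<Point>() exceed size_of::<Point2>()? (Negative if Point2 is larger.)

8

Header: @0: ammo [2B, align 2] → 2; +6 pad (align 8); @8: y [8B, align 8] → 16; @16: x [4B, align 4] → 20; @20: hp [1B, align 1] → 21; @21: vx [1B, align 1] → 22; +2 tail pad (align 8); size 24, align 8
@0: m3 [8B, align 8] → 8
@8: m16 [1B, align 1] → 9
+7 pad (align 8)
@16: b [24B, align 8] → 40
@40: m7 [4B, align 4] → 44
+4 pad (align 8)
@48: d [8B, align 8] → 56
@56: m9 [8B, align 8] → 64
@64: m14 [1B, align 1] → 65
@65: m20 [1B, align 1] → 66
@66: g [1B, align 1] → 67
+5 tail pad (align 8)
size 72, align 8
— Point2 —
@0: d [8B, align 8] → 8
@8: m20 [1B, align 1] → 9
@9: m16 [1B, align 1] → 10
+2 pad (align 4)
@12: m7 [4B, align 4] → 16
@16: m9 [8B, align 8] → 24
@24: g [1B, align 1] → 25
@25: m14 [1B, align 1] → 26
+6 pad (align 8)
@32: b [24B, align 8] → 56
@56: m3 [8B, align 8] → 64
size 64, align 8
72 − 64 = 8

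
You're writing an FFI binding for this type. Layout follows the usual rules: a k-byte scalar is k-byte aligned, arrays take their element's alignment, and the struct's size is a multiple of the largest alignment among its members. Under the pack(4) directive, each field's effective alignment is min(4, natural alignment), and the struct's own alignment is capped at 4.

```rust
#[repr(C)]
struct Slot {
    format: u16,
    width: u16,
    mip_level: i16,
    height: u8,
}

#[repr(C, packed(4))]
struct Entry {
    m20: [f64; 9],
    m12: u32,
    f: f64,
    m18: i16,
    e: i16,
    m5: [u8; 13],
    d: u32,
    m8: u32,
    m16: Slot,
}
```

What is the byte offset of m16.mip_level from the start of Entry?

116

Slot: 0..2  format  (2B, 2-aligned); 2..4  width  (2B, 2-aligned); 4..6  mip_level  (2B, 2-aligned); 6..7  height  (1B, 1-aligned); 7..8  -- tail padding (1B); sizeof = 8, alignof = 2
0..72  m20  (72B, 4-aligned)
72..76  m12  (4B, 4-aligned)
76..84  f  (8B, 4-aligned)
84..86  m18  (2B, 2-aligned)
86..88  e  (2B, 2-aligned)
88..101  m5  (13B, 1-aligned)
101..104  -- padding (3B)
104..108  d  (4B, 4-aligned)
108..112  m8  (4B, 4-aligned)
112..120  m16  (8B, 2-aligned)
within Slot: mip_level at 4
112 + 4 = 116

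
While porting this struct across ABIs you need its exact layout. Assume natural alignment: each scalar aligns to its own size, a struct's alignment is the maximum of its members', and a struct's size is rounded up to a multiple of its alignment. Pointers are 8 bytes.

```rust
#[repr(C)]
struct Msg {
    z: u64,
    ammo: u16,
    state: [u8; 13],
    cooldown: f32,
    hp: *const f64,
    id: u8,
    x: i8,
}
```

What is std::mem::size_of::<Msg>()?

48 bytes

@0: z [8B, align 8] → 8
@8: ammo [2B, align 2] → 10
@10: state [13B, align 1] → 23
+1 pad (align 4)
@24: cooldown [4B, align 4] → 28
+4 pad (align 8)
@32: hp [8B, align 8] → 40
@40: id [1B, align 1] → 41
@41: x [1B, align 1] → 42
+6 tail pad (align 8)
size 48, align 8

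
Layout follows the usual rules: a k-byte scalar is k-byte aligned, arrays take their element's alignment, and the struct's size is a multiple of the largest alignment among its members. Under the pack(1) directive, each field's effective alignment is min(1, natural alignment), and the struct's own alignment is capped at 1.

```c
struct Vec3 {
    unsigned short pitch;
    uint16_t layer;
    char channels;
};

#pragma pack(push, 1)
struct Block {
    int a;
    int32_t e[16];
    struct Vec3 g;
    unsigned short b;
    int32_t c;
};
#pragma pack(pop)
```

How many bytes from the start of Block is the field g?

Vec3: 0..2  pitch  (2B, 2-aligned); 2..4  layer  (2B, 2-aligned); 4..5  channels  (1B, 1-aligned); 5..6  -- tail padding (1B); sizeof = 6, alignof = 2
0..4  a  (4B, 1-aligned)
4..68  e  (64B, 1-aligned)
68..74  g  (6B, 1-aligned)

68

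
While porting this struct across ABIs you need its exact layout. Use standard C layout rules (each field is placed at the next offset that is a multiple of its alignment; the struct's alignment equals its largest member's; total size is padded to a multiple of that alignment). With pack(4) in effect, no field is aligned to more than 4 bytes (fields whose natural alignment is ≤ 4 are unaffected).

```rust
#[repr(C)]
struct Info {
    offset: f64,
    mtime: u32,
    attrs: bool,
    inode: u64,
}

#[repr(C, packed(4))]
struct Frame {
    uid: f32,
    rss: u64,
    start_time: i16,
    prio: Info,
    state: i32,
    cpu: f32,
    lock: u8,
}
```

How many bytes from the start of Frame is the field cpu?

Info: @0: offset [8B, align 8] → 8; @8: mtime [4B, align 4] → 12; @12: attrs [1B, align 1] → 13; +3 pad (align 8); @16: inode [8B, align 8] → 24; size 24, align 8
@0: uid [4B, align 4] → 4
@4: rss [8B, align 4] → 12
@12: start_time [2B, align 2] → 14
+2 pad (align 4)
@16: prio [24B, align 4] → 40
@40: state [4B, align 4] → 44
@44: cpu [4B, align 4] → 48

44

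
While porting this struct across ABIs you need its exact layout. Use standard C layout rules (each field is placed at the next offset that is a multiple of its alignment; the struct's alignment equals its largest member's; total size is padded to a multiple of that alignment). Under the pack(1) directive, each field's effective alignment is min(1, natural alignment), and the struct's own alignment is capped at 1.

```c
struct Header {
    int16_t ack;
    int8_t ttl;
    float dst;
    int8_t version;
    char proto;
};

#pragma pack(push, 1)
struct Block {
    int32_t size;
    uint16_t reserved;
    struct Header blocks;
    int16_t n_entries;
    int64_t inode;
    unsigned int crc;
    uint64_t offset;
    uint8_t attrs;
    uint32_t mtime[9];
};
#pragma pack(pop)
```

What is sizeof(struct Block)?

77 bytes

Header: ack at 0 (size 2, align 2) → ends 2; ttl at 2 (size 1, align 1) → ends 3; pad 1 to align 4 for dst; dst at 4 (size 4, align 4) → ends 8; version at 8 (size 1, align 1) → ends 9; proto at 9 (size 1, align 1) → ends 10; tail pad 2 to reach multiple of 4; total 12 bytes, alignment 4
size at 0 (size 4, align 1) → ends 4
reserved at 4 (size 2, align 1) → ends 6
blocks at 6 (size 12, align 1) → ends 18
n_entries at 18 (size 2, align 1) → ends 20
inode at 20 (size 8, align 1) → ends 28
crc at 28 (size 4, align 1) → ends 32
offset at 32 (size 8, align 1) → ends 40
attrs at 40 (size 1, align 1) → ends 41
mtime at 41 (size 36, align 1) → ends 77
total 77 bytes, alignment 1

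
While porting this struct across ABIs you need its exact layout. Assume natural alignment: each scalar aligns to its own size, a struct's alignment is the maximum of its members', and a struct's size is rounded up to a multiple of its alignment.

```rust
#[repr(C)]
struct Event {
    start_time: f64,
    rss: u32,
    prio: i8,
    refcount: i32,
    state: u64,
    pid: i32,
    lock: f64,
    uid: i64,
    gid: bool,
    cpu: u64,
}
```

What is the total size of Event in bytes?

72

0..8  start_time  (8B, 8-aligned)
8..12  rss  (4B, 4-aligned)
12..13  prio  (1B, 1-aligned)
13..16  -- padding (3B)
16..20  refcount  (4B, 4-aligned)
20..24  -- padding (4B)
24..32  state  (8B, 8-aligned)
32..36  pid  (4B, 4-aligned)
36..40  -- padding (4B)
40..48  lock  (8B, 8-aligned)
48..56  uid  (8B, 8-aligned)
56..57  gid  (1B, 1-aligned)
57..64  -- padding (7B)
64..72  cpu  (8B, 8-aligned)
sizeof = 72, alignof = 8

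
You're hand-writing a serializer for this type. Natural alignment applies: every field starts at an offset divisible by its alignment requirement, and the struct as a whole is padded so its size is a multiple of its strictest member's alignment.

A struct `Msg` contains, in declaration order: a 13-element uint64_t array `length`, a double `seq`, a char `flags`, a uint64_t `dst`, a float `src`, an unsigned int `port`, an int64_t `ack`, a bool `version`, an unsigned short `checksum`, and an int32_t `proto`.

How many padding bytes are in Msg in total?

@0: length [104B, align 8] → 104
@104: seq [8B, align 8] → 112
@112: flags [1B, align 1] → 113
+7 pad (align 8)
@120: dst [8B, align 8] → 128
@128: src [4B, align 4] → 132
@132: port [4B, align 4] → 136
@136: ack [8B, align 8] → 144
@144: version [1B, align 1] → 145
+1 pad (align 2)
@146: checksum [2B, align 2] → 148
@148: proto [4B, align 4] → 152
size 152, align 8
data bytes 144, size 152 → padding 8

8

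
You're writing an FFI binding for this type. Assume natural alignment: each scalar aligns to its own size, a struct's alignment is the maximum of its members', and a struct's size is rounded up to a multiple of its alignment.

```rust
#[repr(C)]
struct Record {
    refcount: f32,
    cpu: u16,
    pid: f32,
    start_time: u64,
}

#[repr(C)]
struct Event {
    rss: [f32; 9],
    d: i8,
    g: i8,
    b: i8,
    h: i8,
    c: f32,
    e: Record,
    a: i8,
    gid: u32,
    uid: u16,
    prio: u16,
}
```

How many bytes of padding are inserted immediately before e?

4

Record: 0..4  refcount  (4B, 4-aligned); 4..6  cpu  (2B, 2-aligned); 6..8  -- padding (2B); 8..12  pid  (4B, 4-aligned); 12..16  -- padding (4B); 16..24  start_time  (8B, 8-aligned); sizeof = 24, alignof = 8
0..36  rss  (36B, 4-aligned)
36..37  d  (1B, 1-aligned)
37..38  g  (1B, 1-aligned)
38..39  b  (1B, 1-aligned)
39..40  h  (1B, 1-aligned)
40..44  c  (4B, 4-aligned)
44..48  -- padding (4B)
48..72  e  (24B, 8-aligned)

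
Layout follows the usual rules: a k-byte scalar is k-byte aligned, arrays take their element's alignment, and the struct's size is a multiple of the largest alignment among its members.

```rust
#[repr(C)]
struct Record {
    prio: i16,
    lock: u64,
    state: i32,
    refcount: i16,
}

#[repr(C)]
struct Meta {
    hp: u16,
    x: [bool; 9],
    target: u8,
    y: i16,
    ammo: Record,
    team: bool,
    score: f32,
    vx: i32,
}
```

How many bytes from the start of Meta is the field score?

44

Record: @0: prio [2B, align 2] → 2; +6 pad (align 8); @8: lock [8B, align 8] → 16; @16: state [4B, align 4] → 20; @20: refcount [2B, align 2] → 22; +2 tail pad (align 8); size 24, align 8
@0: hp [2B, align 2] → 2
@2: x [9B, align 1] → 11
@11: target [1B, align 1] → 12
@12: y [2B, align 2] → 14
+2 pad (align 8)
@16: ammo [24B, align 8] → 40
@40: team [1B, align 1] → 41
+3 pad (align 4)
@44: score [4B, align 4] → 48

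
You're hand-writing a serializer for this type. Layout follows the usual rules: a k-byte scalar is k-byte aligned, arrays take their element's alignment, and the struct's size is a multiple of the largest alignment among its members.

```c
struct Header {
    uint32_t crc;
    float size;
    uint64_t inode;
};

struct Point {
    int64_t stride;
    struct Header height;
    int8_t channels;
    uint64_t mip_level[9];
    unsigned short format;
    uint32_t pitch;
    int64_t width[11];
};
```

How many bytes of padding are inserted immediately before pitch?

2

Header: @0: crc [4B, align 4] → 4; @4: size [4B, align 4] → 8; @8: inode [8B, align 8] → 16; size 16, align 8
@0: stride [8B, align 8] → 8
@8: height [16B, align 8] → 24
@24: channels [1B, align 1] → 25
+7 pad (align 8)
@32: mip_level [72B, align 8] → 104
@104: format [2B, align 2] → 106
+2 pad (align 4)
@108: pitch [4B, align 4] → 112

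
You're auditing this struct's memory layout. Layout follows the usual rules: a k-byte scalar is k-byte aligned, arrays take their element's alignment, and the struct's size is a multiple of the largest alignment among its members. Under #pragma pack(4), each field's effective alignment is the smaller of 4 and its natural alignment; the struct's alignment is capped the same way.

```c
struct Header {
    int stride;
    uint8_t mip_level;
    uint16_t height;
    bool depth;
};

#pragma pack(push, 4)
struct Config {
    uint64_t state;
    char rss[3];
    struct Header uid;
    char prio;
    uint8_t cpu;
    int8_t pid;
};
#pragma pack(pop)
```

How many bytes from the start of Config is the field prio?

Header: 0..4  stride  (4B, 4-aligned); 4..5  mip_level  (1B, 1-aligned); 5..6  -- padding (1B); 6..8  height  (2B, 2-aligned); 8..9  depth  (1B, 1-aligned); 9..12  -- tail padding (3B); sizeof = 12, alignof = 4
0..8  state  (8B, 4-aligned)
8..11  rss  (3B, 1-aligned)
11..12  -- padding (1B)
12..24  uid  (12B, 4-aligned)
24..25  prio  (1B, 1-aligned)

24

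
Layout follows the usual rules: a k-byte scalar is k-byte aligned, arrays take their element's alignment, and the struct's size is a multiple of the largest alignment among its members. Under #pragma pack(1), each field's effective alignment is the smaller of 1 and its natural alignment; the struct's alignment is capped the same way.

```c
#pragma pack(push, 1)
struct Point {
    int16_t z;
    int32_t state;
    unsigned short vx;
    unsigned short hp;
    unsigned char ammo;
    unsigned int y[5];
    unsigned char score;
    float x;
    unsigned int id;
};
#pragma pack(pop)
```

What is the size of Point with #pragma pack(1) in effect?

0..2  z  (2B, 1-aligned)
2..6  state  (4B, 1-aligned)
6..8  vx  (2B, 1-aligned)
8..10  hp  (2B, 1-aligned)
10..11  ammo  (1B, 1-aligned)
11..31  y  (20B, 1-aligned)
31..32  score  (1B, 1-aligned)
32..36  x  (4B, 1-aligned)
36..40  id  (4B, 1-aligned)
sizeof = 40, alignof = 1

40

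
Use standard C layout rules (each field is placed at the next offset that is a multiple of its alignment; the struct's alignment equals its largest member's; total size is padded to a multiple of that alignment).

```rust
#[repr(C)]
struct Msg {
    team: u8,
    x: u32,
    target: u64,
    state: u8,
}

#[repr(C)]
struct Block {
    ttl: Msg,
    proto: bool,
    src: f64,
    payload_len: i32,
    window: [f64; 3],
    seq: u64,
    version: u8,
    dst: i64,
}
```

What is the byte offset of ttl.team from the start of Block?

0

Msg: @0: team [1B, align 1] → 1; +3 pad (align 4); @4: x [4B, align 4] → 8; @8: target [8B, align 8] → 16; @16: state [1B, align 1] → 17; +7 tail pad (align 8); size 24, align 8
@0: ttl [24B, align 8] → 24
within Msg: team at 0
0 + 0 = 0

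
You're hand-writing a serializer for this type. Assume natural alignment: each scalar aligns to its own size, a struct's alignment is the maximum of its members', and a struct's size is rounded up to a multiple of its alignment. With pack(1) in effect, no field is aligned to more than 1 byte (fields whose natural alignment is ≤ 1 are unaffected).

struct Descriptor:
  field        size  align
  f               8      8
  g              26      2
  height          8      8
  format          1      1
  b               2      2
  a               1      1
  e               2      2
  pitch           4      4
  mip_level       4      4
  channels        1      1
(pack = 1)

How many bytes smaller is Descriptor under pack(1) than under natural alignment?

15

natural layout:
  0..8  f  (8B, 8-aligned)
  8..34  g  (26B, 2-aligned)
  34..40  -- padding (6B)
  40..48  height  (8B, 8-aligned)
  48..49  format  (1B, 1-aligned)
  49..50  -- padding (1B)
  50..52  b  (2B, 2-aligned)
  52..53  a  (1B, 1-aligned)
  53..54  -- padding (1B)
  54..56  e  (2B, 2-aligned)
  56..60  pitch  (4B, 4-aligned)
  60..64  mip_level  (4B, 4-aligned)
  64..65  channels  (1B, 1-aligned)
  65..72  -- tail padding (7B)
  sizeof = 72, alignof = 8
packed(1) layout:
  0..8  f  (8B, 1-aligned)
  8..34  g  (26B, 1-aligned)
  34..42  height  (8B, 1-aligned)
  42..43  format  (1B, 1-aligned)
  43..45  b  (2B, 1-aligned)
  45..46  a  (1B, 1-aligned)
  46..48  e  (2B, 1-aligned)
  48..52  pitch  (4B, 1-aligned)
  52..56  mip_level  (4B, 1-aligned)
  56..57  channels  (1B, 1-aligned)
  sizeof = 57, alignof = 1
72 − 57 = 15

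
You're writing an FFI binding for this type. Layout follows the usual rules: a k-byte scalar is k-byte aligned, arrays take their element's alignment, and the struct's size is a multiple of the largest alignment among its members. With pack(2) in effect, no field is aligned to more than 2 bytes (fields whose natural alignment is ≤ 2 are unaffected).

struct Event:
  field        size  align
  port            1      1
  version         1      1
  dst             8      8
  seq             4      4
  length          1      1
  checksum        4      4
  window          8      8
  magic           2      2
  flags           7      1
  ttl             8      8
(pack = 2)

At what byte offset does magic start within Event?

28

0..1  port  (1B, 1-aligned)
1..2  version  (1B, 1-aligned)
2..10  dst  (8B, 2-aligned)
10..14  seq  (4B, 2-aligned)
14..15  length  (1B, 1-aligned)
15..16  -- padding (1B)
16..20  checksum  (4B, 2-aligned)
20..28  window  (8B, 2-aligned)
28..30  magic  (2B, 2-aligned)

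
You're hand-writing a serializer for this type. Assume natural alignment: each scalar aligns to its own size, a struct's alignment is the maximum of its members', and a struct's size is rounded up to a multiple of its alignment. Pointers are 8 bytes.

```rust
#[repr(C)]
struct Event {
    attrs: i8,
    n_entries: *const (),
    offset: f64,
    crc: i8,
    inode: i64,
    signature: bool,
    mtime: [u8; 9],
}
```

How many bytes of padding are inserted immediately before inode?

7

attrs at 0 (size 1, align 1) → ends 1
pad 7 to align 8 for n_entries
n_entries at 8 (size 8, align 8) → ends 16
offset at 16 (size 8, align 8) → ends 24
crc at 24 (size 1, align 1) → ends 25
pad 7 to align 8 for inode
inode at 32 (size 8, align 8) → ends 40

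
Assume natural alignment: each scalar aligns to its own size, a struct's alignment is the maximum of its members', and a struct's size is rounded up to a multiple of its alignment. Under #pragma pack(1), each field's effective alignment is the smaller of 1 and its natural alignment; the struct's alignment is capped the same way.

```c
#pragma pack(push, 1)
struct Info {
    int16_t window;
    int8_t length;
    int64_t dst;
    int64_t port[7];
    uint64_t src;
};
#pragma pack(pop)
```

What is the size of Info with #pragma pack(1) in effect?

75

window at 0 (size 2, align 1) → ends 2
length at 2 (size 1, align 1) → ends 3
dst at 3 (size 8, align 1) → ends 11
port at 11 (size 56, align 1) → ends 67
src at 67 (size 8, align 1) → ends 75
total 75 bytes, alignment 1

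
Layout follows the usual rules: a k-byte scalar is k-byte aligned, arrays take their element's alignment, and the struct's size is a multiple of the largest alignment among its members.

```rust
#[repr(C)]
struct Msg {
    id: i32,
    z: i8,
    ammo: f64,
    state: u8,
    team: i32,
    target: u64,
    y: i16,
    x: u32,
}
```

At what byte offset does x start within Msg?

36

@0: id [4B, align 4] → 4
@4: z [1B, align 1] → 5
+3 pad (align 8)
@8: ammo [8B, align 8] → 16
@16: state [1B, align 1] → 17
+3 pad (align 4)
@20: team [4B, align 4] → 24
@24: target [8B, align 8] → 32
@32: y [2B, align 2] → 34
+2 pad (align 4)
@36: x [4B, align 4] → 40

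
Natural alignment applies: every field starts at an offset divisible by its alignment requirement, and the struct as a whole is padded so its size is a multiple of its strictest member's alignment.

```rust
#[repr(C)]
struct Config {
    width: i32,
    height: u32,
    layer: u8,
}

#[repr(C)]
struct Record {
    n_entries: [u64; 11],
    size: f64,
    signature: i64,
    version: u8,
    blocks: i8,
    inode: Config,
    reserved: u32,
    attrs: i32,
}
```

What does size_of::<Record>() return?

Config: 0..4  width  (4B, 4-aligned); 4..8  height  (4B, 4-aligned); 8..9  layer  (1B, 1-aligned); 9..12  -- tail padding (3B); sizeof = 12, alignof = 4
0..88  n_entries  (88B, 8-aligned)
88..96  size  (8B, 8-aligned)
96..104  signature  (8B, 8-aligned)
104..105  version  (1B, 1-aligned)
105..106  blocks  (1B, 1-aligned)
106..108  -- padding (2B)
108..120  inode  (12B, 4-aligned)
120..124  reserved  (4B, 4-aligned)
124..128  attrs  (4B, 4-aligned)
sizeof = 128, alignof = 8

128 bytes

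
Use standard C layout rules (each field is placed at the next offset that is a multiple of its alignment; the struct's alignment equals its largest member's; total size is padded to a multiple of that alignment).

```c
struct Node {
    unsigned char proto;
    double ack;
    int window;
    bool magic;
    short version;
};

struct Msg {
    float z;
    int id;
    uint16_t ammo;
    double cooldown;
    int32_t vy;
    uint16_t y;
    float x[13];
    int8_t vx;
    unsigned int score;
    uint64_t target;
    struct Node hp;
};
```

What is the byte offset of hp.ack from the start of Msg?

112

Node: @0: proto [1B, align 1] → 1; +7 pad (align 8); @8: ack [8B, align 8] → 16; @16: window [4B, align 4] → 20; @20: magic [1B, align 1] → 21; +1 pad (align 2); @22: version [2B, align 2] → 24; size 24, align 8
@0: z [4B, align 4] → 4
@4: id [4B, align 4] → 8
@8: ammo [2B, align 2] → 10
+6 pad (align 8)
@16: cooldown [8B, align 8] → 24
@24: vy [4B, align 4] → 28
@28: y [2B, align 2] → 30
+2 pad (align 4)
@32: x [52B, align 4] → 84
@84: vx [1B, align 1] → 85
+3 pad (align 4)
@88: score [4B, align 4] → 92
+4 pad (align 8)
@96: target [8B, align 8] → 104
@104: hp [24B, align 8] → 128
within Node: ack at 8
104 + 8 = 112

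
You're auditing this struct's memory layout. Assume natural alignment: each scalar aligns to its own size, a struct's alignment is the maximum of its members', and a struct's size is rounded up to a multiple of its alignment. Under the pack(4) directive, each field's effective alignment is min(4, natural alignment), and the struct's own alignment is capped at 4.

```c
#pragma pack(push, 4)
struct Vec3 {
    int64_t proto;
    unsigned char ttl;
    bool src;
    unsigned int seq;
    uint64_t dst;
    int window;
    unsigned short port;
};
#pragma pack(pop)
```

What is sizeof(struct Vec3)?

32

@0: proto [8B, align 4] → 8
@8: ttl [1B, align 1] → 9
@9: src [1B, align 1] → 10
+2 pad (align 4)
@12: seq [4B, align 4] → 16
@16: dst [8B, align 4] → 24
@24: window [4B, align 4] → 28
@28: port [2B, align 2] → 30
+2 tail pad (align 4)
size 32, align 4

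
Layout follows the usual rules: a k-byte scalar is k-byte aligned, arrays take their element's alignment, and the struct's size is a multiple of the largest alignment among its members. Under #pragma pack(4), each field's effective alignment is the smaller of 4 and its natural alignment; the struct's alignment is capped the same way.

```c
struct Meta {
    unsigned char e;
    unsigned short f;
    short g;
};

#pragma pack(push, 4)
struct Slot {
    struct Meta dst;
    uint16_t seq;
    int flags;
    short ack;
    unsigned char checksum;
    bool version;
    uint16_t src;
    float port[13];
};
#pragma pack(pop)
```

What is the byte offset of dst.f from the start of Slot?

2

Meta: 0..1  e  (1B, 1-aligned); 1..2  -- padding (1B); 2..4  f  (2B, 2-aligned); 4..6  g  (2B, 2-aligned); sizeof = 6, alignof = 2
0..6  dst  (6B, 2-aligned)
within Meta: f at 2
0 + 2 = 2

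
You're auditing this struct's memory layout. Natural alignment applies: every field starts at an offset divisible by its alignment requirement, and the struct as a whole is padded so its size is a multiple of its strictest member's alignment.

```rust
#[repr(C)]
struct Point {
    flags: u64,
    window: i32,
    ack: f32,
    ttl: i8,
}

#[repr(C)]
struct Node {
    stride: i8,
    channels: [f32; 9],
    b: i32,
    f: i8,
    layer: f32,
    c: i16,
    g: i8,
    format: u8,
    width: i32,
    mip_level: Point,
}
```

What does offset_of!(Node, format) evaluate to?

Point: 0..8  flags  (8B, 8-aligned); 8..12  window  (4B, 4-aligned); 12..16  ack  (4B, 4-aligned); 16..17  ttl  (1B, 1-aligned); 17..24  -- tail padding (7B); sizeof = 24, alignof = 8
0..1  stride  (1B, 1-aligned)
1..4  -- padding (3B)
4..40  channels  (36B, 4-aligned)
40..44  b  (4B, 4-aligned)
44..45  f  (1B, 1-aligned)
45..48  -- padding (3B)
48..52  layer  (4B, 4-aligned)
52..54  c  (2B, 2-aligned)
54..55  g  (1B, 1-aligned)
55..56  format  (1B, 1-aligned)

55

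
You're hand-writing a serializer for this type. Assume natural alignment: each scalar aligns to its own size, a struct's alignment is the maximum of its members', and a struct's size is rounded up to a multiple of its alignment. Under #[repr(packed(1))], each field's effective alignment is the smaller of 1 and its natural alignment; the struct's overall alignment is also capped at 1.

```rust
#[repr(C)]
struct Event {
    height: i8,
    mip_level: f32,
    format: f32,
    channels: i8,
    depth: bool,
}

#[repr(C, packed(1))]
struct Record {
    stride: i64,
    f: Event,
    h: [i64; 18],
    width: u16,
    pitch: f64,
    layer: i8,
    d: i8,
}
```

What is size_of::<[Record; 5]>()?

Event: height at 0 (size 1, align 1) → ends 1; pad 3 to align 4 for mip_level; mip_level at 4 (size 4, align 4) → ends 8; format at 8 (size 4, align 4) → ends 12; channels at 12 (size 1, align 1) → ends 13; depth at 13 (size 1, align 1) → ends 14; tail pad 2 to reach multiple of 4; total 16 bytes, alignment 4
stride at 0 (size 8, align 1) → ends 8
f at 8 (size 16, align 1) → ends 24
h at 24 (size 144, align 1) → ends 168
width at 168 (size 2, align 1) → ends 170
pitch at 170 (size 8, align 1) → ends 178
layer at 178 (size 1, align 1) → ends 179
d at 179 (size 1, align 1) → ends 180
total 180 bytes, alignment 1
array of 5: 5 × 180 = 900

900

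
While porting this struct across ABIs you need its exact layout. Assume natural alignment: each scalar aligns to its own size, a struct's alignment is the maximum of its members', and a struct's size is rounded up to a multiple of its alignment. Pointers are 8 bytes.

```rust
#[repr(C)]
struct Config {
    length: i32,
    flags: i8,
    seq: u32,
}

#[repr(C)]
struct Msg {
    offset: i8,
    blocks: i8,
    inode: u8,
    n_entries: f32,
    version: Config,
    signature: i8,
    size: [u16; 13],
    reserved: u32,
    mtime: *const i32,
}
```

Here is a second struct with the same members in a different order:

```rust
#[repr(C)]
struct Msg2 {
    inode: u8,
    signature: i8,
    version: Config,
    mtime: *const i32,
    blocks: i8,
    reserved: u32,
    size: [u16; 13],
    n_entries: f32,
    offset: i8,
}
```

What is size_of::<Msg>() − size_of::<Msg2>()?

-8

Config: length at 0 (size 4, align 4) → ends 4; flags at 4 (size 1, align 1) → ends 5; pad 3 to align 4 for seq; seq at 8 (size 4, align 4) → ends 12; total 12 bytes, alignment 4
offset at 0 (size 1, align 1) → ends 1
blocks at 1 (size 1, align 1) → ends 2
inode at 2 (size 1, align 1) → ends 3
pad 1 to align 4 for n_entries
n_entries at 4 (size 4, align 4) → ends 8
version at 8 (size 12, align 4) → ends 20
signature at 20 (size 1, align 1) → ends 21
pad 1 to align 2 for size
size at 22 (size 26, align 2) → ends 48
reserved at 48 (size 4, align 4) → ends 52
pad 4 to align 8 for mtime
mtime at 56 (size 8, align 8) → ends 64
total 64 bytes, alignment 8
— Msg2 —
inode at 0 (size 1, align 1) → ends 1
signature at 1 (size 1, align 1) → ends 2
pad 2 to align 4 for version
version at 4 (size 12, align 4) → ends 16
mtime at 16 (size 8, align 8) → ends 24
blocks at 24 (size 1, align 1) → ends 25
pad 3 to align 4 for reserved
reserved at 28 (size 4, align 4) → ends 32
size at 32 (size 26, align 2) → ends 58
pad 2 to align 4 for n_entries
n_entries at 60 (size 4, align 4) → ends 64
offset at 64 (size 1, align 1) → ends 65
tail pad 7 to reach multiple of 8
total 72 bytes, alignment 8
64 − 72 = -8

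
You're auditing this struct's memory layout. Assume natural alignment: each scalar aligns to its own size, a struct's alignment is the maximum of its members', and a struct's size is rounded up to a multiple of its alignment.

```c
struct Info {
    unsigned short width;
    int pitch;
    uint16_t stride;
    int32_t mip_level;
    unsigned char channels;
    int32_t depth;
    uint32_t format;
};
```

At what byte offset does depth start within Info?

20

@0: width [2B, align 2] → 2
+2 pad (align 4)
@4: pitch [4B, align 4] → 8
@8: stride [2B, align 2] → 10
+2 pad (align 4)
@12: mip_level [4B, align 4] → 16
@16: channels [1B, align 1] → 17
+3 pad (align 4)
@20: depth [4B, align 4] → 24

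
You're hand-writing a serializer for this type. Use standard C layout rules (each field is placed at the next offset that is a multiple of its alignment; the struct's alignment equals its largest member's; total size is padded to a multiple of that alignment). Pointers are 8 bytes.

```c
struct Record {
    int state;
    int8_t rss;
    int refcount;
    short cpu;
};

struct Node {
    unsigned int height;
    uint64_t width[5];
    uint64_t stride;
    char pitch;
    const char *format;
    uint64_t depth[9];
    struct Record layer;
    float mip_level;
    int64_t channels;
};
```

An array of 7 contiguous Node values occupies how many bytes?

Record: 0..4  state  (4B, 4-aligned); 4..5  rss  (1B, 1-aligned); 5..8  -- padding (3B); 8..12  refcount  (4B, 4-aligned); 12..14  cpu  (2B, 2-aligned); 14..16  -- tail padding (2B); sizeof = 16, alignof = 4
0..4  height  (4B, 4-aligned)
4..8  -- padding (4B)
8..48  width  (40B, 8-aligned)
48..56  stride  (8B, 8-aligned)
56..57  pitch  (1B, 1-aligned)
57..64  -- padding (7B)
64..72  format  (8B, 8-aligned)
72..144  depth  (72B, 8-aligned)
144..160  layer  (16B, 4-aligned)
160..164  mip_level  (4B, 4-aligned)
164..168  -- padding (4B)
168..176  channels  (8B, 8-aligned)
sizeof = 176, alignof = 8
array of 7: 7 × 176 = 1232

1232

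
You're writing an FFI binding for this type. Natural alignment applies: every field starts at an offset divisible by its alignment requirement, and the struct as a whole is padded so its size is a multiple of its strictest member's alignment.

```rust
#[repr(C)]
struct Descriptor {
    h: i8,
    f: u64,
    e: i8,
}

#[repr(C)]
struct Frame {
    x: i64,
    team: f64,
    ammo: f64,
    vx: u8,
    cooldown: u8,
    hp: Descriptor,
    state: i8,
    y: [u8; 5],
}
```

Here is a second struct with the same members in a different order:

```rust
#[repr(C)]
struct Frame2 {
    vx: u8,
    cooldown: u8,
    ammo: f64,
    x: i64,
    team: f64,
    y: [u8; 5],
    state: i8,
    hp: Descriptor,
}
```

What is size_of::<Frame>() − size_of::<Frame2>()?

Descriptor: h at 0 (size 1, align 1) → ends 1; pad 7 to align 8 for f; f at 8 (size 8, align 8) → ends 16; e at 16 (size 1, align 1) → ends 17; tail pad 7 to reach multiple of 8; total 24 bytes, alignment 8
x at 0 (size 8, align 8) → ends 8
team at 8 (size 8, align 8) → ends 16
ammo at 16 (size 8, align 8) → ends 24
vx at 24 (size 1, align 1) → ends 25
cooldown at 25 (size 1, align 1) → ends 26
pad 6 to align 8 for hp
hp at 32 (size 24, align 8) → ends 56
state at 56 (size 1, align 1) → ends 57
y at 57 (size 5, align 1) → ends 62
tail pad 2 to reach multiple of 8
total 64 bytes, alignment 8
— Frame2 —
vx at 0 (size 1, align 1) → ends 1
cooldown at 1 (size 1, align 1) → ends 2
pad 6 to align 8 for ammo
ammo at 8 (size 8, align 8) → ends 16
x at 16 (size 8, align 8) → ends 24
team at 24 (size 8, align 8) → ends 32
y at 32 (size 5, align 1) → ends 37
state at 37 (size 1, align 1) → ends 38
pad 2 to align 8 for hp
hp at 40 (size 24, align 8) → ends 64
total 64 bytes, alignment 8
64 − 64 = 0

0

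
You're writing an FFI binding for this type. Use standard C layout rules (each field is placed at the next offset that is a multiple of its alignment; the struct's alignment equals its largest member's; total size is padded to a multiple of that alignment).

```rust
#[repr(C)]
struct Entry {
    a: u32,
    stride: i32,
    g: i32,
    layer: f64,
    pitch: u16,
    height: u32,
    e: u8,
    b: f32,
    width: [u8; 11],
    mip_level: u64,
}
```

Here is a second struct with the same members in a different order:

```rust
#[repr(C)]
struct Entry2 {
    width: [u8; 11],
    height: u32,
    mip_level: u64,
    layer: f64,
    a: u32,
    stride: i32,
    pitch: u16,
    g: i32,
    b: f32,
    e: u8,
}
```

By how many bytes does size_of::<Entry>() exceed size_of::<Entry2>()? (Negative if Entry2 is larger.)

@0: a [4B, align 4] → 4
@4: stride [4B, align 4] → 8
@8: g [4B, align 4] → 12
+4 pad (align 8)
@16: layer [8B, align 8] → 24
@24: pitch [2B, align 2] → 26
+2 pad (align 4)
@28: height [4B, align 4] → 32
@32: e [1B, align 1] → 33
+3 pad (align 4)
@36: b [4B, align 4] → 40
@40: width [11B, align 1] → 51
+5 pad (align 8)
@56: mip_level [8B, align 8] → 64
size 64, align 8
— Entry2 —
@0: width [11B, align 1] → 11
+1 pad (align 4)
@12: height [4B, align 4] → 16
@16: mip_level [8B, align 8] → 24
@24: layer [8B, align 8] → 32
@32: a [4B, align 4] → 36
@36: stride [4B, align 4] → 40
@40: pitch [2B, align 2] → 42
+2 pad (align 4)
@44: g [4B, align 4] → 48
@48: b [4B, align 4] → 52
@52: e [1B, align 1] → 53
+3 tail pad (align 8)
size 56, align 8
64 − 56 = 8

8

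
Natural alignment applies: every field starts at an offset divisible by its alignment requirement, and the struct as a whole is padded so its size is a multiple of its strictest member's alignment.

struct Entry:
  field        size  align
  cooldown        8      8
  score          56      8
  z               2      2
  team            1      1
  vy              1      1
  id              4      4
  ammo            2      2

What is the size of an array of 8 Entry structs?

640

0..8  cooldown  (8B, 8-aligned)
8..64  score  (56B, 8-aligned)
64..66  z  (2B, 2-aligned)
66..67  team  (1B, 1-aligned)
67..68  vy  (1B, 1-aligned)
68..72  id  (4B, 4-aligned)
72..74  ammo  (2B, 2-aligned)
74..80  -- tail padding (6B)
sizeof = 80, alignof = 8
array of 8: 8 × 80 = 640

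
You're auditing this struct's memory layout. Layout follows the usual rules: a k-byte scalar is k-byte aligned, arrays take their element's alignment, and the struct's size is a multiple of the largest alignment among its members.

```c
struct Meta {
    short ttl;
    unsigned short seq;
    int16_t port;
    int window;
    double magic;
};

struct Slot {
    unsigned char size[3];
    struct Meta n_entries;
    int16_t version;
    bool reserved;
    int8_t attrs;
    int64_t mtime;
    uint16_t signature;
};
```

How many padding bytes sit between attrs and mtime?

4

Meta: @0: ttl [2B, align 2] → 2; @2: seq [2B, align 2] → 4; @4: port [2B, align 2] → 6; +2 pad (align 4); @8: window [4B, align 4] → 12; +4 pad (align 8); @16: magic [8B, align 8] → 24; size 24, align 8
@0: size [3B, align 1] → 3
+5 pad (align 8)
@8: n_entries [24B, align 8] → 32
@32: version [2B, align 2] → 34
@34: reserved [1B, align 1] → 35
@35: attrs [1B, align 1] → 36
+4 pad (align 8)
@40: mtime [8B, align 8] → 48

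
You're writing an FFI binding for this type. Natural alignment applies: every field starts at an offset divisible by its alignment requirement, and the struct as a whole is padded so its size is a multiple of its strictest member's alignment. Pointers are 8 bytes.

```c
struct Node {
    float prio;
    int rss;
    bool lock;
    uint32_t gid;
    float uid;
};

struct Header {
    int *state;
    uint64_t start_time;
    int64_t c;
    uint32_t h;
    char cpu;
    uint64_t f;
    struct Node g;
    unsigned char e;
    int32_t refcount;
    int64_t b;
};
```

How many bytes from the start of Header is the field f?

Node: @0: prio [4B, align 4] → 4; @4: rss [4B, align 4] → 8; @8: lock [1B, align 1] → 9; +3 pad (align 4); @12: gid [4B, align 4] → 16; @16: uid [4B, align 4] → 20; size 20, align 4
@0: state [8B, align 8] → 8
@8: start_time [8B, align 8] → 16
@16: c [8B, align 8] → 24
@24: h [4B, align 4] → 28
@28: cpu [1B, align 1] → 29
+3 pad (align 8)
@32: f [8B, align 8] → 40

32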